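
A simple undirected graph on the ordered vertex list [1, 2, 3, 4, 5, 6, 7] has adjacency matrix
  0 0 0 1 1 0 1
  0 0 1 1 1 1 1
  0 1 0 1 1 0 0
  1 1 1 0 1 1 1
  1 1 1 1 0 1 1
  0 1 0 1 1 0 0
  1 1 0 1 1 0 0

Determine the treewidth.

A width-3 tree decomposition is:
Bags: B1 = {2, 4, 5, 7}  B2 = {2, 4, 5, 6}  B3 = {2, 3, 4, 5}  B4 = {1, 4, 5, 7}
Tree: B1–B2, B1–B3, B1–B4
Every bag has size at most 4, so the width is 4 − 1 = 3 and tw(G) ≤ 3. On the other hand G contains the 4-clique {1, 4, 5, 7}. A clique must lie in a single bag of any decomposition, so no decomposition can have width below 3. Combining the bounds, tw(G) = 3.

3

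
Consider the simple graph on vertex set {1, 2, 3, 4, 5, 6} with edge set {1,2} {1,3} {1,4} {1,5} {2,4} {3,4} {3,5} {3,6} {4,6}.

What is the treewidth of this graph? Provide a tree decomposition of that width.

Treewidth 2.
One such decomposition:
Bags: B1 = {3, 4, 6}  B2 = {1, 3, 4}  B3 = {1, 3, 5}  B4 = {1, 2, 4}
Tree: B1–B2, B2–B3, B2–B4

The largest bag has 3 vertices, giving width 2; this decomposition certifies tw(G) ≤ 2. Conversely, {1, 2, 4} is a clique of size 3, and the vertices of any clique must share a bag in every tree decomposition; so some bag has ≥ 3 vertices and tw(G) ≥ 2. Therefore the treewidth is 2.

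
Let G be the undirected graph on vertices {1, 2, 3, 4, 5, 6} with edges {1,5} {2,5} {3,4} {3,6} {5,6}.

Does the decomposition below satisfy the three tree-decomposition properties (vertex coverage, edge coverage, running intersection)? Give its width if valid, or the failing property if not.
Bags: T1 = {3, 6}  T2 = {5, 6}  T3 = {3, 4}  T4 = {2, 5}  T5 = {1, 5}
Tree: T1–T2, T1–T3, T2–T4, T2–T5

Vertex coverage: the bags together contain {1, 2, 3, 4, 5, 6}, the full vertex set. Edge coverage: each edge of G has both endpoints in at least one bag. Running intersection: for every vertex, the bags containing it form a connected subtree. All three properties hold, so this is a valid tree decomposition of width max|bag| − 1 = 1, and hence tw(G) ≤ 1.

Yes; width 1.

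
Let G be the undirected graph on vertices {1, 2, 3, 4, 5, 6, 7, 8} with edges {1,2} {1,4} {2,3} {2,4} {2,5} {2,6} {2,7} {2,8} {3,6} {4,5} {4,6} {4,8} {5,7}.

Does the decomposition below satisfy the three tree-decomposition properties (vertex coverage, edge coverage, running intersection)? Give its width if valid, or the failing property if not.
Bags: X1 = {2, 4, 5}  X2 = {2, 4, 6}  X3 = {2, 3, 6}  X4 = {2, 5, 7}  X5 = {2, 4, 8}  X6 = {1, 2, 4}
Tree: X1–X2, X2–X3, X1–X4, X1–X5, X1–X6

Yes; width 2.

Every vertex of G appears in some bag (union = {1, 2, 3, 4, 5, 6, 7, 8}); every edge is covered by a bag; and for each vertex v the set of bags containing v is connected in the bag tree. The decomposition is therefore valid. The largest bag has 3 vertices, so the width is 2.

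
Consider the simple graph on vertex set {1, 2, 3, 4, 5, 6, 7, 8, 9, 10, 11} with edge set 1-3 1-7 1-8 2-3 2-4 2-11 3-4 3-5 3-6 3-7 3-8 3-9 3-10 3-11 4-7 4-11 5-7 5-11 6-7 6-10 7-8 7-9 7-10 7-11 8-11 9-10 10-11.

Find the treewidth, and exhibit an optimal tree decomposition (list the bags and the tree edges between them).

Each bag holds 4 vertices, so the decomposition has width 3, which upper-bounds the treewidth. For the lower bound, the 4 vertices {2, 3, 4, 11} are pairwise adjacent, and any tree decomposition puts a clique entirely inside one bag — forcing width ≥ 3. Therefore the treewidth is 3.

Treewidth 3.
One optimal decomposition is:
Bags: B1 = {3, 7, 10, 11}  B2 = {3, 7, 8, 11}  B3 = {3, 4, 7, 11}  B4 = {3, 6, 7, 10}  B5 = {3, 7, 9, 10}  B6 = {3, 5, 7, 11}  B7 = {2, 3, 4, 11}  B8 = {1, 3, 7, 8}
Tree: B1–B2, B2–B3, B1–B4, B1–B5, B2–B6, B3–B7, B2–B8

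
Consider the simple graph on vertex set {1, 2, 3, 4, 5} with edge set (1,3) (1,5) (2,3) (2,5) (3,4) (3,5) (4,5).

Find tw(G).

2

A width-2 tree decomposition is:
Bags: B1 = {2, 3, 5}  B2 = {3, 4, 5}  B3 = {1, 3, 5}
Tree: B1–B2, B2–B3
Every bag has size at most 3, so the width is 3 − 1 = 2 and tw(G) ≤ 2. On the other hand G contains the 3-clique {1, 3, 5}. A clique must lie in a single bag of any decomposition, so no decomposition can have width below 2. Combining the bounds, tw(G) = 2.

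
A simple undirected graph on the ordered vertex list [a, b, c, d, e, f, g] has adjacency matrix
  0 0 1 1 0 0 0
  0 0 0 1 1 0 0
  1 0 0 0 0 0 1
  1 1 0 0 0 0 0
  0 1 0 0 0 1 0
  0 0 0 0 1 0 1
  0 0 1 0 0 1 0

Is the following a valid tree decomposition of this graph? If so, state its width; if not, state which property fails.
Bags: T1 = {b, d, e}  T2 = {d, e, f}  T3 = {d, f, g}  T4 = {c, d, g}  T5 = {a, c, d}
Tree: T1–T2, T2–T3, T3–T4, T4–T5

Vertex coverage: the bags together contain {a, b, c, d, e, f, g}, the full vertex set. Edge coverage: each edge of G has both endpoints in at least one bag. Running intersection: for every vertex, the bags containing it form a connected subtree. All three properties hold, so this is a valid tree decomposition of width max|bag| − 1 = 2, and hence tw(G) ≤ 2.

Yes; width 2.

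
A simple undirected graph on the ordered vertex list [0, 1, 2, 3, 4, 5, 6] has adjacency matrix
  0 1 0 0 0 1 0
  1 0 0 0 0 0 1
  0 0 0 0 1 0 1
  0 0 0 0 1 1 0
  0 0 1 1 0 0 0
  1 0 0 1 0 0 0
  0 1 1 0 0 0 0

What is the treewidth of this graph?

A width-2 tree decomposition is:
Bags: B1 = {1, 2, 6}  B2 = {0, 1, 2}  B3 = {0, 2, 5}  B4 = {2, 3, 5}  B5 = {2, 3, 4}
Tree: B1–B2, B2–B3, B3–B4, B4–B5
The largest bag has 3 vertices, giving width 2; this decomposition certifies tw(G) ≤ 2. The edges 2–6–1–0–5–3–4–2 form a cycle, so G is not a tree and its treewidth is at least 2. Combining the bounds, tw(G) = 2.

2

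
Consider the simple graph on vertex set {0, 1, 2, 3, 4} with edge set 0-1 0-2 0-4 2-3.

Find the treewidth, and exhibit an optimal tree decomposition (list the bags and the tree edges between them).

Treewidth 1.
One such decomposition:
Bags: B1 = {0, 4}  B2 = {0, 2}  B3 = {0, 1}  B4 = {2, 3}
Tree: B1–B2, B2–B3, B2–B4

The largest bag has 2 vertices, giving width 1; this decomposition certifies tw(G) ≤ 1. Any graph with an edge has treewidth ≥ 1, and G has the edge 0–4. The upper and lower bounds meet at 1, so that is the treewidth.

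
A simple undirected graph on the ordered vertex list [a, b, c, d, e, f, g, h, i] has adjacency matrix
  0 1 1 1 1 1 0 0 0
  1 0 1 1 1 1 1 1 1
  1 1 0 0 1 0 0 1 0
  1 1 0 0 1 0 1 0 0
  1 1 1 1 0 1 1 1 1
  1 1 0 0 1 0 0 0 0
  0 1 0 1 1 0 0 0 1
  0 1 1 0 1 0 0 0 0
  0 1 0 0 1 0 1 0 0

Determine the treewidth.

A width-3 tree decomposition is:
Bags: B1 = {a, b, e, f}  B2 = {a, b, c, e}  B3 = {a, b, d, e}  B4 = {b, c, e, h}  B5 = {b, d, e, g}  B6 = {b, e, g, i}
Tree: B1–B2, B2–B3, B2–B4, B3–B5, B5–B6
Every bag has size at most 4, so the width is 4 − 1 = 3 and tw(G) ≤ 3. For the lower bound, the 4 vertices {b, d, e, g} are pairwise adjacent, and any tree decomposition puts a clique entirely inside one bag — forcing width ≥ 3. Hence tw(G) = 3 exactly.

3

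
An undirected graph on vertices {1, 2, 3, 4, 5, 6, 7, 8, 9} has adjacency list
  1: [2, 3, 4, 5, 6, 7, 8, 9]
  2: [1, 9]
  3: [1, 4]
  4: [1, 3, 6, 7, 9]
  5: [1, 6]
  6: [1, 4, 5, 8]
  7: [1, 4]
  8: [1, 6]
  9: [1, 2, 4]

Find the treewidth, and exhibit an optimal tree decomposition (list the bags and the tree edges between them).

The largest bag has 3 vertices, giving width 2; this decomposition certifies tw(G) ≤ 2. For the lower bound, the 3 vertices {1, 6, 8} are pairwise adjacent, and any tree decomposition puts a clique entirely inside one bag — forcing width ≥ 2. Hence tw(G) = 2 exactly.

Treewidth 2.
One optimal decomposition is:
Bags: B1 = {1, 4, 6}  B2 = {1, 3, 4}  B3 = {1, 4, 9}  B4 = {1, 5, 6}  B5 = {1, 6, 8}  B6 = {1, 4, 7}  B7 = {1, 2, 9}
Tree: B1–B2, B2–B3, B1–B4, B1–B5, B3–B6, B3–B7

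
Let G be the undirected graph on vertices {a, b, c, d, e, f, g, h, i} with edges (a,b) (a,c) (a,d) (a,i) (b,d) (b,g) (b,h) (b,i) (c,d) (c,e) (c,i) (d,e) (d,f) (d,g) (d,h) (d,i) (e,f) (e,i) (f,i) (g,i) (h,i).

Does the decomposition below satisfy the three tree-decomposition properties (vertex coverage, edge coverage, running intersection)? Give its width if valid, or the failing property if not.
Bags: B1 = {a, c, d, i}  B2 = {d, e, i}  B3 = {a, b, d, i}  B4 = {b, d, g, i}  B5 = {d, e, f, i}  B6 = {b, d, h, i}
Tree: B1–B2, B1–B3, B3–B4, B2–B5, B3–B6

No — edge (c,e) lies in no bag.

A tree decomposition must satisfy three properties: every vertex lies in some bag; for every edge, both endpoints lie together in some bag; and for every vertex, the bags containing it form a connected subtree. Here edge (c,e) lies in no bag, so the decomposition is invalid.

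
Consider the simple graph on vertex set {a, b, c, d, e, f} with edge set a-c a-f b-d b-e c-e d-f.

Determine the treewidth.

A width-2 tree decomposition is:
Bags: B1 = {b, d, f}  B2 = {b, e, f}  B3 = {c, e, f}  B4 = {a, c, f}
Tree: B1–B2, B2–B3, B3–B4
Each bag holds 3 vertices, so the decomposition has width 2, which upper-bounds the treewidth. Since f–d–b–e–c–a–f is a cycle in G, G is not acyclic. Forests are exactly the graphs of treewidth ≤ 1, so tw(G) ≥ 2. Combining the bounds, tw(G) = 2.

2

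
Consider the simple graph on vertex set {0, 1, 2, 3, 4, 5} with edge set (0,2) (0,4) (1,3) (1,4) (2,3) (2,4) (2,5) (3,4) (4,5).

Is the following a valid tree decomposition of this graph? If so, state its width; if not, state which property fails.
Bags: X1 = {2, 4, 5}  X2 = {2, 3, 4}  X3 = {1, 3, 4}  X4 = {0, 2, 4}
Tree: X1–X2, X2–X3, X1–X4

Yes; width 2.

Every vertex of G appears in some bag (union = {0, 1, 2, 3, 4, 5}); every edge is covered by a bag; and for each vertex v the set of bags containing v is connected in the bag tree. The decomposition is therefore valid. The largest bag has 3 vertices, so the width is 2.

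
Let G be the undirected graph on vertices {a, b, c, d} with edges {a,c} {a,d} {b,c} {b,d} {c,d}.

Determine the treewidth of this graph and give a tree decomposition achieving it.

Treewidth 2.
One optimal decomposition is:
Bags: B1 = {b, c, d}  B2 = {a, c, d}
Tree: B1–B2

Every bag has size at most 3, so the width is 3 − 1 = 2 and tw(G) ≤ 2. For the lower bound, the 3 vertices {a, c, d} are pairwise adjacent, and any tree decomposition puts a clique entirely inside one bag — forcing width ≥ 2. Combining the bounds, tw(G) = 2.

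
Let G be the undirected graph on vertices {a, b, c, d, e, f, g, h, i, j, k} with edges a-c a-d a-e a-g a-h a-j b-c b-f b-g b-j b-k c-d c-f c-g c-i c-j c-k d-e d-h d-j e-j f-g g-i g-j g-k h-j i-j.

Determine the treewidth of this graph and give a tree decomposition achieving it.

Treewidth 3.
One optimal decomposition is:
Bags: B1 = {a, c, d, j}  B2 = {a, d, h, j}  B3 = {a, d, e, j}  B4 = {a, c, g, j}  B5 = {c, g, i, j}  B6 = {b, c, g, j}  B7 = {b, c, g, k}  B8 = {b, c, f, g}
Tree: B1–B2, B1–B3, B1–B4, B4–B5, B5–B6, B6–B7, B7–B8

Every bag has size at most 4, so the width is 4 − 1 = 3 and tw(G) ≤ 3. Conversely, {a, d, e, j} is a clique of size 4, and the vertices of any clique must share a bag in every tree decomposition; so some bag has ≥ 4 vertices and tw(G) ≥ 3. The upper and lower bounds meet at 3, so that is the treewidth.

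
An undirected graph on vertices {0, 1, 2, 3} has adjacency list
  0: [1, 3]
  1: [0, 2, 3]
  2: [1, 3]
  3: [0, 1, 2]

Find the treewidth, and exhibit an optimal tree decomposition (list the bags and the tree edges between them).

The largest bag has 3 vertices, giving width 2; this decomposition certifies tw(G) ≤ 2. Conversely, {0, 1, 3} is a clique of size 3, and the vertices of any clique must share a bag in every tree decomposition; so some bag has ≥ 3 vertices and tw(G) ≥ 2. Combining the bounds, tw(G) = 2.

Treewidth 2.
Bags: B1 = {1, 2, 3}  B2 = {0, 1, 3}
Tree: B1–B2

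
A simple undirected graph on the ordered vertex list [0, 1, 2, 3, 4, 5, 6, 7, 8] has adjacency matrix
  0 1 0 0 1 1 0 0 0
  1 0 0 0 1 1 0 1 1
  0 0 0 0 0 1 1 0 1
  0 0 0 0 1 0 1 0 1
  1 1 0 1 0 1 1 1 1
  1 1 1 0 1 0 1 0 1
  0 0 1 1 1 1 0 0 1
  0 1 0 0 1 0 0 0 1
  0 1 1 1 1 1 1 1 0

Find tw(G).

A width-3 tree decomposition is:
Bags: B1 = {4, 5, 6, 8}  B2 = {1, 4, 5, 8}  B3 = {1, 4, 7, 8}  B4 = {2, 5, 6, 8}  B5 = {3, 4, 6, 8}  B6 = {0, 1, 4, 5}
Tree: B1–B2, B2–B3, B1–B4, B1–B5, B2–B6
Each bag holds 4 vertices, so the decomposition has width 3, which upper-bounds the treewidth. Conversely, {2, 5, 6, 8} is a clique of size 4, and the vertices of any clique must share a bag in every tree decomposition; so some bag has ≥ 4 vertices and tw(G) ≥ 3. Hence tw(G) = 3 exactly.

3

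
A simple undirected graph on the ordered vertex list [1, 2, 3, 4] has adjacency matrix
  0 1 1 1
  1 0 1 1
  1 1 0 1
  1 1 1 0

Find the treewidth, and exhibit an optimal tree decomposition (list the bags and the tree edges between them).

Treewidth 3.
One such decomposition:
Bags: B1 = {1, 2, 3, 4}
Tree: (single bag)

A single bag containing all 4 vertices is trivially a valid decomposition of width 3. For the lower bound, the 4 vertices {1, 2, 3, 4} are pairwise adjacent, and any tree decomposition puts a clique entirely inside one bag — forcing width ≥ 3. Combining the bounds, tw(G) = 3.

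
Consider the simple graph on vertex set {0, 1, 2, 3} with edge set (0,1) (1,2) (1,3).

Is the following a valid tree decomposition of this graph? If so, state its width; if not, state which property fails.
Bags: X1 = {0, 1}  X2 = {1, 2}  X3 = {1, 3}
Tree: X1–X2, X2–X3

Every vertex of G appears in some bag (union = {0, 1, 2, 3}); every edge is covered by a bag; and for each vertex v the set of bags containing v is connected in the bag tree. The decomposition is therefore valid. The largest bag has 2 vertices, so the width is 1.

Yes; width 1.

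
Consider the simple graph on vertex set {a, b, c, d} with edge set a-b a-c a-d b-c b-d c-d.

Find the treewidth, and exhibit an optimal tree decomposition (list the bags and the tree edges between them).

Treewidth 3.
One optimal decomposition is:
Bags: B1 = {a, b, c, d}
Tree: (single bag)

With just one bag of size 4, the width is 4 − 1 = 3, so tw(G) ≤ 3. On the other hand G contains the 4-clique {a, b, c, d}. A clique must lie in a single bag of any decomposition, so no decomposition can have width below 3. Therefore the treewidth is 3.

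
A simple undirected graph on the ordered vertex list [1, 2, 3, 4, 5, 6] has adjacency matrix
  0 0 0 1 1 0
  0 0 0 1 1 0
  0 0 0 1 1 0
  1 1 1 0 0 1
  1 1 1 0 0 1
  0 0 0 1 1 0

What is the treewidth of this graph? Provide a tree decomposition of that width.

Treewidth 2.
One such decomposition:
Bags: B1 = {4, 5, 6}  B2 = {2, 4, 5}  B3 = {1, 4, 5}  B4 = {3, 4, 5}
Tree: B1–B2, B2–B3, B3–B4

Every bag has size at most 3, so the width is 3 − 1 = 2 and tw(G) ≤ 2. The edges 4–6–5–2–4 form a cycle, so G is not a tree and its treewidth is at least 2. Hence tw(G) = 2 exactly.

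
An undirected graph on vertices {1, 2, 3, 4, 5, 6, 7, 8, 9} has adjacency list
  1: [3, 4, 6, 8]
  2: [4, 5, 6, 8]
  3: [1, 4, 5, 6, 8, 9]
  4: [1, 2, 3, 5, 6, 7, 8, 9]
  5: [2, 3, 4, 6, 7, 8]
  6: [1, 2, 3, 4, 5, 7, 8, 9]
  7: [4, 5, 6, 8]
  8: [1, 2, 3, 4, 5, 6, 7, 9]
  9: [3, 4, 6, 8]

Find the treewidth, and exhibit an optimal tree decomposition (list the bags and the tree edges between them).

Treewidth 4.
One such decomposition:
Bags: B1 = {3, 4, 5, 6, 8}  B2 = {2, 4, 5, 6, 8}  B3 = {4, 5, 6, 7, 8}  B4 = {1, 3, 4, 6, 8}  B5 = {3, 4, 6, 8, 9}
Tree: B1–B2, B2–B3, B1–B4, B1–B5

Every bag has size at most 5, so the width is 5 − 1 = 4 and tw(G) ≤ 4. Conversely, {2, 4, 5, 6, 8} is a clique of size 5, and the vertices of any clique must share a bag in every tree decomposition; so some bag has ≥ 5 vertices and tw(G) ≥ 4. Therefore the treewidth is 4.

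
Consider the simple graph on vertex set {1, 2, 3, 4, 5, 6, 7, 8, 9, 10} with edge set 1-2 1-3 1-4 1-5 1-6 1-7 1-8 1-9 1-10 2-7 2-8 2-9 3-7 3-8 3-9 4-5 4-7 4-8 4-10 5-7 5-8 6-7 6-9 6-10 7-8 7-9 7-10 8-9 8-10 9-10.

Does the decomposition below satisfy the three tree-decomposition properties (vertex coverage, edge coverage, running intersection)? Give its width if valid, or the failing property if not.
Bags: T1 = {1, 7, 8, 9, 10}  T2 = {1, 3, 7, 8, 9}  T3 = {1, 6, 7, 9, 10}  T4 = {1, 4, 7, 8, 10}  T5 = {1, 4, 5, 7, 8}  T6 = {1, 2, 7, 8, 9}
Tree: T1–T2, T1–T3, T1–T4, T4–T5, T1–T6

Yes; width 4.

Every vertex of G appears in some bag (union = {1, 2, 3, 4, 5, 6, 7, 8, 9, 10}); every edge is covered by a bag; and for each vertex v the set of bags containing v is connected in the bag tree. The decomposition is therefore valid. The largest bag has 5 vertices, so the width is 4.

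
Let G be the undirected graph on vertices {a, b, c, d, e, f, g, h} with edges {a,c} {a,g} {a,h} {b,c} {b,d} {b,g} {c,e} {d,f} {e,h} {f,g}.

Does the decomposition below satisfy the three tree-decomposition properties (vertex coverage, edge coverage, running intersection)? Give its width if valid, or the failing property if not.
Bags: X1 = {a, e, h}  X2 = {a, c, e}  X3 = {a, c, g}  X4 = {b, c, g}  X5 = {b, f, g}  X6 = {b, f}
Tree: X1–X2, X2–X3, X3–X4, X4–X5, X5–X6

No — vertex d appears in no bag.

A tree decomposition must satisfy three properties: every vertex lies in some bag; for every edge, both endpoints lie together in some bag; and for every vertex, the bags containing it form a connected subtree. Here vertex d appears in no bag, so the decomposition is invalid.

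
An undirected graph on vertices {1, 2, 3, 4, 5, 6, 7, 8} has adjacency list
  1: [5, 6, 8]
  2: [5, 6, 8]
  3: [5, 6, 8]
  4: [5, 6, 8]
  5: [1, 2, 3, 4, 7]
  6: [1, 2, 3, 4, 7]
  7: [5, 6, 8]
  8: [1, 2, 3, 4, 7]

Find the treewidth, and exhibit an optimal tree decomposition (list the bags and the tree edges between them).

Each bag holds 4 vertices, so the decomposition has width 3, which upper-bounds the treewidth. For the lower bound: the 4 vertex sets {1,5}, {2,8}, {6}, {7} are disjoint, each induces a connected subgraph, and every pair is joined by at least one edge of G. Contracting each set to a single vertex therefore yields K_{4} as a minor, and since treewidth is minor-monotone, tw(G) ≥ tw(K_{4}) = 3. Combining the bounds, tw(G) = 3.

Treewidth 3.
One optimal decomposition is:
Bags: B1 = {1, 5, 6, 8}  B2 = {2, 5, 6, 8}  B3 = {5, 6, 7, 8}  B4 = {3, 5, 6, 8}  B5 = {4, 5, 6, 8}
Tree: B1–B2, B2–B3, B3–B4, B4–B5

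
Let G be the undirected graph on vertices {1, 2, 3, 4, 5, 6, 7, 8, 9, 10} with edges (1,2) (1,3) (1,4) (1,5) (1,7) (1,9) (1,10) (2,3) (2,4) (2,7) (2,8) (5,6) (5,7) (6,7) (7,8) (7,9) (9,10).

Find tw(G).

2

A width-2 tree decomposition is:
Bags: B1 = {1, 5, 7}  B2 = {1, 2, 7}  B3 = {1, 2, 4}  B4 = {1, 7, 9}  B5 = {2, 7, 8}  B6 = {5, 6, 7}  B7 = {1, 2, 3}  B8 = {1, 9, 10}
Tree: B1–B2, B2–B3, B2–B4, B2–B5, B1–B6, B3–B7, B4–B8
Each bag holds 3 vertices, so the decomposition has width 2, which upper-bounds the treewidth. On the other hand G contains the 3-clique {2, 7, 8}. A clique must lie in a single bag of any decomposition, so no decomposition can have width below 2. Therefore the treewidth is 2.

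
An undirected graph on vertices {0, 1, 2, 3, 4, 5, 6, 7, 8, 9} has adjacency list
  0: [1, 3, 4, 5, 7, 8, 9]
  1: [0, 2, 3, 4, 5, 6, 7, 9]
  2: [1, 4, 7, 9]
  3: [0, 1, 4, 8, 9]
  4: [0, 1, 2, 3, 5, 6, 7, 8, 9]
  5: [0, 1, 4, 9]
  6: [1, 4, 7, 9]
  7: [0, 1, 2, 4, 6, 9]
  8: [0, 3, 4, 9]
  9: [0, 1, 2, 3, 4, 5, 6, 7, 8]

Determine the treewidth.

A width-4 tree decomposition is:
Bags: B1 = {1, 2, 4, 7, 9}  B2 = {0, 1, 4, 7, 9}  B3 = {1, 4, 6, 7, 9}  B4 = {0, 1, 4, 5, 9}  B5 = {0, 1, 3, 4, 9}  B6 = {0, 3, 4, 8, 9}
Tree: B1–B2, B2–B3, B2–B4, B2–B5, B5–B6
Each bag holds 5 vertices, so the decomposition has width 4, which upper-bounds the treewidth. Conversely, {0, 3, 4, 8, 9} is a clique of size 5, and the vertices of any clique must share a bag in every tree decomposition; so some bag has ≥ 5 vertices and tw(G) ≥ 4. Therefore the treewidth is 4.

4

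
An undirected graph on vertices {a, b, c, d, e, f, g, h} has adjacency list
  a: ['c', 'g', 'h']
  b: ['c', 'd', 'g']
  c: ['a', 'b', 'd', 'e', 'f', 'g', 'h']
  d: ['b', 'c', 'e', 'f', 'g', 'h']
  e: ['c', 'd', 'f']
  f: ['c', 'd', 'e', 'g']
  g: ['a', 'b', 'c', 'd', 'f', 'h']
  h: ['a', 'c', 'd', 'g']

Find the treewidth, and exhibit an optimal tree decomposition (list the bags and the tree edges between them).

Treewidth 3.
One optimal decomposition is:
Bags: B1 = {a, c, g, h}  B2 = {c, d, g, h}  B3 = {c, d, f, g}  B4 = {c, d, e, f}  B5 = {b, c, d, g}
Tree: B1–B2, B2–B3, B3–B4, B3–B5

Each bag holds 4 vertices, so the decomposition has width 3, which upper-bounds the treewidth. For the lower bound, the 4 vertices {c, d, g, h} are pairwise adjacent, and any tree decomposition puts a clique entirely inside one bag — forcing width ≥ 3. Hence tw(G) = 3 exactly.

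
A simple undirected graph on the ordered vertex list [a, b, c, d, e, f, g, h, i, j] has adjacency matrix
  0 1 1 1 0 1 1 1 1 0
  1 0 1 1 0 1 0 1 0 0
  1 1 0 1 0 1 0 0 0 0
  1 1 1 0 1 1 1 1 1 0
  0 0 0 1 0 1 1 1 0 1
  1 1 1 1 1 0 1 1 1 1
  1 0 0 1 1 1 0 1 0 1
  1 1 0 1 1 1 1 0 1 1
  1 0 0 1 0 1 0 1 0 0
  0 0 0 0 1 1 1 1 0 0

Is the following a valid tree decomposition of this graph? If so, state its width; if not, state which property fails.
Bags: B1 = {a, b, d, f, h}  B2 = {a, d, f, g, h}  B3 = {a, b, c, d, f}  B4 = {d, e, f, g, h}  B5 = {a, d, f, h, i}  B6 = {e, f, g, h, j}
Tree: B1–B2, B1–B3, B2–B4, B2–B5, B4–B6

Checking the three conditions: (i) the bags cover all of {a, b, c, d, e, f, g, h, i, j}; (ii) for each edge, some bag contains both endpoints; (iii) the bags containing any fixed vertex form a subtree. All hold, so the decomposition is valid with width 5 − 1 = 4.

Yes; width 4.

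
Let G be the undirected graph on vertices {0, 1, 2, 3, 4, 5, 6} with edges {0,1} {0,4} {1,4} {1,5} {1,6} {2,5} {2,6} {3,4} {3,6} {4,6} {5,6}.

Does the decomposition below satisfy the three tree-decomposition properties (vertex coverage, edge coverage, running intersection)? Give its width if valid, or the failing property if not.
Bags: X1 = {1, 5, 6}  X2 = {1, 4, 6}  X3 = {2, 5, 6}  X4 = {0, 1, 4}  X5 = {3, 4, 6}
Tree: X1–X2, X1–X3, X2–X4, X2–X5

Every vertex of G appears in some bag (union = {0, 1, 2, 3, 4, 5, 6}); every edge is covered by a bag; and for each vertex v the set of bags containing v is connected in the bag tree. The decomposition is therefore valid. The largest bag has 3 vertices, so the width is 2.

Yes; width 2.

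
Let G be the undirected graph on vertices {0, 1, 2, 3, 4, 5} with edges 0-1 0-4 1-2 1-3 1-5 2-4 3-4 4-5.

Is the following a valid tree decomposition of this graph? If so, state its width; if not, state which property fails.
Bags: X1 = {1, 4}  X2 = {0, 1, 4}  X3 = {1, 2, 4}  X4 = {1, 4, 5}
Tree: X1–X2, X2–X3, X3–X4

A tree decomposition must satisfy three properties: every vertex lies in some bag; for every edge, both endpoints lie together in some bag; and for every vertex, the bags containing it form a connected subtree. Here vertex 3 appears in no bag, so the decomposition is invalid.

No — vertex 3 appears in no bag.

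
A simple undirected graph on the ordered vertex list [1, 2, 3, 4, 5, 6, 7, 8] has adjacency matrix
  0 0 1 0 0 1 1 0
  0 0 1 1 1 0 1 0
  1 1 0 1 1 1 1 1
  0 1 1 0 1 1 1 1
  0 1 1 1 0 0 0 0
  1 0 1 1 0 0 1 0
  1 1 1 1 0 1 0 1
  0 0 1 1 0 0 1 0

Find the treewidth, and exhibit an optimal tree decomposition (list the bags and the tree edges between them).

The largest bag has 4 vertices, giving width 3; this decomposition certifies tw(G) ≤ 3. Conversely, {1, 3, 6, 7} is a clique of size 4, and the vertices of any clique must share a bag in every tree decomposition; so some bag has ≥ 4 vertices and tw(G) ≥ 3. Hence tw(G) = 3 exactly.

Treewidth 3.
Bags: B1 = {2, 3, 4, 7}  B2 = {3, 4, 6, 7}  B3 = {2, 3, 4, 5}  B4 = {3, 4, 7, 8}  B5 = {1, 3, 6, 7}
Tree: B1–B2, B1–B3, B2–B4, B2–B5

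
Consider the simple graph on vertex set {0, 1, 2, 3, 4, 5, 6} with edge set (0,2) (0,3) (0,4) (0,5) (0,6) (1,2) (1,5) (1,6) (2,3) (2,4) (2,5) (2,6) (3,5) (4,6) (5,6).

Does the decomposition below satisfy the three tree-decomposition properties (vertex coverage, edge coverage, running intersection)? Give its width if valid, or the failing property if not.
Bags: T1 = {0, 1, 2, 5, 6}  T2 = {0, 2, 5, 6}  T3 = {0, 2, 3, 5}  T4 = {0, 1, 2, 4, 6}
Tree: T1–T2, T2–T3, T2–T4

No — bags containing vertex 1 are not connected in the tree.

A tree decomposition must satisfy three properties: every vertex lies in some bag; for every edge, both endpoints lie together in some bag; and for every vertex, the bags containing it form a connected subtree. Here bags containing vertex 1 are not connected in the tree, so the decomposition is invalid.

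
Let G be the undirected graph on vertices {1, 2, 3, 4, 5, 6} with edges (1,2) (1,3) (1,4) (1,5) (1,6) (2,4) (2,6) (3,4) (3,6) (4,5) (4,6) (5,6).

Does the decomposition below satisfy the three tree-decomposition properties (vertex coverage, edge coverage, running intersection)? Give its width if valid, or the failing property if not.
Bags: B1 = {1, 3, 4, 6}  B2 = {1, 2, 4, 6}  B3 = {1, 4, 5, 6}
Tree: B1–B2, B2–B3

Yes; width 3.

Checking the three conditions: (i) the bags cover all of {1, 2, 3, 4, 5, 6}; (ii) for each edge, some bag contains both endpoints; (iii) the bags containing any fixed vertex form a subtree. All hold, so the decomposition is valid with width 4 − 1 = 3.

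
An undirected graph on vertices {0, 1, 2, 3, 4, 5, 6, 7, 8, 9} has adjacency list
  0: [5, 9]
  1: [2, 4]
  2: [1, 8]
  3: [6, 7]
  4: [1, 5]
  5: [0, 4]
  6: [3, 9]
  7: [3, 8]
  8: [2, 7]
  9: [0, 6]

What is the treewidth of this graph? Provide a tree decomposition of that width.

Every bag has size at most 3, so the width is 3 − 1 = 2 and tw(G) ≤ 2. Since 1–4–5–0–9–6–3–7–8–2–1 is a cycle in G, G is not acyclic. Forests are exactly the graphs of treewidth ≤ 1, so tw(G) ≥ 2. The upper and lower bounds meet at 2, so that is the treewidth.

Treewidth 2.
One optimal decomposition is:
Bags: B1 = {1, 4, 5}  B2 = {0, 1, 5}  B3 = {0, 1, 9}  B4 = {1, 6, 9}  B5 = {1, 3, 6}  B6 = {1, 3, 7}  B7 = {1, 7, 8}  B8 = {1, 2, 8}
Tree: B1–B2, B2–B3, B3–B4, B4–B5, B5–B6, B6–B7, B7–B8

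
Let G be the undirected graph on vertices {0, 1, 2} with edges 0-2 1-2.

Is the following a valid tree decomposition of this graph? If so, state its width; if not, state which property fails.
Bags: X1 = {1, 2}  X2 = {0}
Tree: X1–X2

No — edge (2,0) lies in no bag.

A tree decomposition must satisfy three properties: every vertex lies in some bag; for every edge, both endpoints lie together in some bag; and for every vertex, the bags containing it form a connected subtree. Here edge (2,0) lies in no bag, so the decomposition is invalid.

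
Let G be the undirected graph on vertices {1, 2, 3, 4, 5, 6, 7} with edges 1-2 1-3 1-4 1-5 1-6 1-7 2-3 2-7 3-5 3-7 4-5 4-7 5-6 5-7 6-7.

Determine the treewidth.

A width-3 tree decomposition is:
Bags: B1 = {1, 5, 6, 7}  B2 = {1, 3, 5, 7}  B3 = {1, 4, 5, 7}  B4 = {1, 2, 3, 7}
Tree: B1–B2, B1–B3, B2–B4
Each bag holds 4 vertices, so the decomposition has width 3, which upper-bounds the treewidth. On the other hand G contains the 4-clique {1, 2, 3, 7}. A clique must lie in a single bag of any decomposition, so no decomposition can have width below 3. Hence tw(G) = 3 exactly.

3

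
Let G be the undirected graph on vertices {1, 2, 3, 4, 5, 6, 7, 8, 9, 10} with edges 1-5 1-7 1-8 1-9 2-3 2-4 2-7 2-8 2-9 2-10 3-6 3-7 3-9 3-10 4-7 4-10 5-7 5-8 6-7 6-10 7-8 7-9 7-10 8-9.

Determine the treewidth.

3

A width-3 tree decomposition is:
Bags: B1 = {2, 7, 8, 9}  B2 = {2, 3, 7, 9}  B3 = {1, 7, 8, 9}  B4 = {2, 3, 7, 10}  B5 = {1, 5, 7, 8}  B6 = {2, 4, 7, 10}  B7 = {3, 6, 7, 10}
Tree: B1–B2, B1–B3, B2–B4, B3–B5, B4–B6, B4–B7
Each bag holds 4 vertices, so the decomposition has width 3, which upper-bounds the treewidth. For the lower bound, the 4 vertices {1, 7, 8, 9} are pairwise adjacent, and any tree decomposition puts a clique entirely inside one bag — forcing width ≥ 3. Hence tw(G) = 3 exactly.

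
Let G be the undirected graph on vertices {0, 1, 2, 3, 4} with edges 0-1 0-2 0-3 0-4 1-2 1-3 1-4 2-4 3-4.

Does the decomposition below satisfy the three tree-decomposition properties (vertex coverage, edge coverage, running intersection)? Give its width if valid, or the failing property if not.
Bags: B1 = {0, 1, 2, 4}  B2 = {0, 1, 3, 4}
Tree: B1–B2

Yes; width 3.

Every vertex of G appears in some bag (union = {0, 1, 2, 3, 4}); every edge is covered by a bag; and for each vertex v the set of bags containing v is connected in the bag tree. The decomposition is therefore valid. The largest bag has 4 vertices, so the width is 3.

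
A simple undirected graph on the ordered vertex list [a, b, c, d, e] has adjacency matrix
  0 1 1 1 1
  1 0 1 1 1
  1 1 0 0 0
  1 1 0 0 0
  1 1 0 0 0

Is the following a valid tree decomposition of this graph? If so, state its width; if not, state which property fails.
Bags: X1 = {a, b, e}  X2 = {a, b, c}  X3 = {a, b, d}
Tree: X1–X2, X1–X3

Every vertex of G appears in some bag (union = {a, b, c, d, e}); every edge is covered by a bag; and for each vertex v the set of bags containing v is connected in the bag tree. The decomposition is therefore valid. The largest bag has 3 vertices, so the width is 2.

Yes; width 2.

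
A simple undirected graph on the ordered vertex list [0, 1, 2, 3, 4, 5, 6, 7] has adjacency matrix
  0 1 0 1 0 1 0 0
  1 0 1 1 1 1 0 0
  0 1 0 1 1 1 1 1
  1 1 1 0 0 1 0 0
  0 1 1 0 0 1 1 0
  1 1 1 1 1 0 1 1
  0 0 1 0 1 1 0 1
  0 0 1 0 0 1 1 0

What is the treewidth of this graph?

A width-3 tree decomposition is:
Bags: B1 = {0, 1, 3, 5}  B2 = {1, 2, 3, 5}  B3 = {1, 2, 4, 5}  B4 = {2, 4, 5, 6}  B5 = {2, 5, 6, 7}
Tree: B1–B2, B2–B3, B3–B4, B4–B5
Each bag holds 4 vertices, so the decomposition has width 3, which upper-bounds the treewidth. Conversely, {0, 1, 3, 5} is a clique of size 4, and the vertices of any clique must share a bag in every tree decomposition; so some bag has ≥ 4 vertices and tw(G) ≥ 3. The upper and lower bounds meet at 3, so that is the treewidth.

3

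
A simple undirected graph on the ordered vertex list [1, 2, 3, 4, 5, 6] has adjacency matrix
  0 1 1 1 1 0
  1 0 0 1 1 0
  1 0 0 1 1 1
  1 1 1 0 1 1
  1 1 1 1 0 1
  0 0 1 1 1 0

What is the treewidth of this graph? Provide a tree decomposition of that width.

Each bag holds 4 vertices, so the decomposition has width 3, which upper-bounds the treewidth. Conversely, {1, 2, 4, 5} is a clique of size 4, and the vertices of any clique must share a bag in every tree decomposition; so some bag has ≥ 4 vertices and tw(G) ≥ 3. The upper and lower bounds meet at 3, so that is the treewidth.

Treewidth 3.
Bags: B1 = {1, 3, 4, 5}  B2 = {3, 4, 5, 6}  B3 = {1, 2, 4, 5}
Tree: B1–B2, B1–B3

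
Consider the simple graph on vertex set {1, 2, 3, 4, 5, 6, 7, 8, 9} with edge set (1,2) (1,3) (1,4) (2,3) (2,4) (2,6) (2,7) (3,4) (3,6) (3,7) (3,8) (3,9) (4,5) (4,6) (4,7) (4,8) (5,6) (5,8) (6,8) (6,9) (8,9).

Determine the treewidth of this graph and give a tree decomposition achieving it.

Treewidth 3.
One optimal decomposition is:
Bags: B1 = {3, 4, 6, 8}  B2 = {2, 3, 4, 6}  B3 = {3, 6, 8, 9}  B4 = {1, 2, 3, 4}  B5 = {2, 3, 4, 7}  B6 = {4, 5, 6, 8}
Tree: B1–B2, B1–B3, B2–B4, B2–B5, B1–B6

Each bag holds 4 vertices, so the decomposition has width 3, which upper-bounds the treewidth. On the other hand G contains the 4-clique {3, 6, 8, 9}. A clique must lie in a single bag of any decomposition, so no decomposition can have width below 3. Combining the bounds, tw(G) = 3.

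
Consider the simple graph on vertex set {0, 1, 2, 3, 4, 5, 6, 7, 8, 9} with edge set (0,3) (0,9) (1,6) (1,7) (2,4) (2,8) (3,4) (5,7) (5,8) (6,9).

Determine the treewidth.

2

A width-2 tree decomposition is:
Bags: B1 = {5, 7, 8}  B2 = {2, 7, 8}  B3 = {2, 4, 7}  B4 = {3, 4, 7}  B5 = {0, 3, 7}  B6 = {0, 7, 9}  B7 = {6, 7, 9}  B8 = {1, 6, 7}
Tree: B1–B2, B2–B3, B3–B4, B4–B5, B5–B6, B6–B7, B7–B8
The largest bag has 3 vertices, giving width 2; this decomposition certifies tw(G) ≤ 2. Since 7–5–8–2–4–3–0–9–6–1–7 is a cycle in G, G is not acyclic. Forests are exactly the graphs of treewidth ≤ 1, so tw(G) ≥ 2. Hence tw(G) = 2 exactly.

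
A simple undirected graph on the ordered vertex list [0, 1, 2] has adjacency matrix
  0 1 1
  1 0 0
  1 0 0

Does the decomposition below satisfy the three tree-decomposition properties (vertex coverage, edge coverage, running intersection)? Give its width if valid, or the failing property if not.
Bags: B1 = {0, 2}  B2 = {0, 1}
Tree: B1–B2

Every vertex of G appears in some bag (union = {0, 1, 2}); every edge is covered by a bag; and for each vertex v the set of bags containing v is connected in the bag tree. The decomposition is therefore valid. The largest bag has 2 vertices, so the width is 1.

Yes; width 1.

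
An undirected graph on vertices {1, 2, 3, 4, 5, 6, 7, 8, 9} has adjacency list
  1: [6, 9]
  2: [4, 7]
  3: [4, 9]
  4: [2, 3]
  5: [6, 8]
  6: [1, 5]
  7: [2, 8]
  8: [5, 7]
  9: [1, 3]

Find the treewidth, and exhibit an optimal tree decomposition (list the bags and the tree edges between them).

Treewidth 2.
One such decomposition:
Bags: B1 = {3, 4, 9}  B2 = {1, 4, 9}  B3 = {1, 4, 6}  B4 = {4, 5, 6}  B5 = {4, 5, 8}  B6 = {4, 7, 8}  B7 = {2, 4, 7}
Tree: B1–B2, B2–B3, B3–B4, B4–B5, B5–B6, B6–B7

Each bag holds 3 vertices, so the decomposition has width 2, which upper-bounds the treewidth. Since 4–3–9–1–6–5–8–7–2–4 is a cycle in G, G is not acyclic. Forests are exactly the graphs of treewidth ≤ 1, so tw(G) ≥ 2. Therefore the treewidth is 2.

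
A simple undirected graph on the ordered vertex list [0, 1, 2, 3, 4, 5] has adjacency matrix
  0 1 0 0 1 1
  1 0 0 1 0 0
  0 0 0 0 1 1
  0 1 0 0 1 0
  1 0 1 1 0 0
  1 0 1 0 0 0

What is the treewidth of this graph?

A width-2 tree decomposition is:
Bags: B1 = {2, 4, 5}  B2 = {0, 4, 5}  B3 = {0, 3, 4}  B4 = {0, 1, 3}
Tree: B1–B2, B2–B3, B3–B4
Every bag has size at most 3, so the width is 3 − 1 = 2 and tw(G) ≤ 2. The edges 2–5–0–4–2 form a cycle, so G is not a tree and its treewidth is at least 2. Therefore the treewidth is 2.

2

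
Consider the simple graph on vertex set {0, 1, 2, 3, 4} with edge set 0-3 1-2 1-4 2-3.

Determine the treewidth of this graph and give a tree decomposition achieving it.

Each bag holds 2 vertices, so the decomposition has width 1, which upper-bounds the treewidth. Any graph with an edge has treewidth ≥ 1, and G has the edge 0–3. Hence tw(G) = 1 exactly.

Treewidth 1.
One optimal decomposition is:
Bags: B1 = {0, 3}  B2 = {2, 3}  B3 = {1, 2}  B4 = {1, 4}
Tree: B1–B2, B2–B3, B3–B4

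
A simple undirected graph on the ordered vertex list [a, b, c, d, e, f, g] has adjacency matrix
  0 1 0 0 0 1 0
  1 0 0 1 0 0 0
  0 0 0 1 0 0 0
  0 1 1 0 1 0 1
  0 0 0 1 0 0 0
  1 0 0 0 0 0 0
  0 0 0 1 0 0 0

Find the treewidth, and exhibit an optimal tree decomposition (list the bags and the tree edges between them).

Every bag has size at most 2, so the width is 2 − 1 = 1 and tw(G) ≤ 1. Since G has at least one edge (e.g. d–b), it is not an edgeless graph, so tw(G) ≥ 1. Hence tw(G) = 1 exactly.

Treewidth 1.
One optimal decomposition is:
Bags: B1 = {b, d}  B2 = {d, g}  B3 = {a, b}  B4 = {a, f}  B5 = {c, d}  B6 = {d, e}
Tree: B1–B2, B1–B3, B3–B4, B1–B5, B1–B6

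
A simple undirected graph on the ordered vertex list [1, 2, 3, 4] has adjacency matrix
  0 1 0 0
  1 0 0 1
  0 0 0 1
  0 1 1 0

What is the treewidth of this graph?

A width-1 tree decomposition is:
Bags: B1 = {1, 2}  B2 = {2, 4}  B3 = {3, 4}
Tree: B1–B2, B2–B3
Each bag holds 2 vertices, so the decomposition has width 1, which upper-bounds the treewidth. Since G has at least one edge (e.g. 1–2), it is not an edgeless graph, so tw(G) ≥ 1. The upper and lower bounds meet at 1, so that is the treewidth.

1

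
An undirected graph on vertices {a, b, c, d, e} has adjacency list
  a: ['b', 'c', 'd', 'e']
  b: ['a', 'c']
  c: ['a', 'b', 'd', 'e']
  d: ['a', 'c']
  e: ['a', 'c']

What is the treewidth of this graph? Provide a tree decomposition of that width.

The largest bag has 3 vertices, giving width 2; this decomposition certifies tw(G) ≤ 2. On the other hand G contains the 3-clique {a, c, d}. A clique must lie in a single bag of any decomposition, so no decomposition can have width below 2. Therefore the treewidth is 2.

Treewidth 2.
One optimal decomposition is:
Bags: B1 = {a, c, d}  B2 = {a, c, e}  B3 = {a, b, c}
Tree: B1–B2, B1–B3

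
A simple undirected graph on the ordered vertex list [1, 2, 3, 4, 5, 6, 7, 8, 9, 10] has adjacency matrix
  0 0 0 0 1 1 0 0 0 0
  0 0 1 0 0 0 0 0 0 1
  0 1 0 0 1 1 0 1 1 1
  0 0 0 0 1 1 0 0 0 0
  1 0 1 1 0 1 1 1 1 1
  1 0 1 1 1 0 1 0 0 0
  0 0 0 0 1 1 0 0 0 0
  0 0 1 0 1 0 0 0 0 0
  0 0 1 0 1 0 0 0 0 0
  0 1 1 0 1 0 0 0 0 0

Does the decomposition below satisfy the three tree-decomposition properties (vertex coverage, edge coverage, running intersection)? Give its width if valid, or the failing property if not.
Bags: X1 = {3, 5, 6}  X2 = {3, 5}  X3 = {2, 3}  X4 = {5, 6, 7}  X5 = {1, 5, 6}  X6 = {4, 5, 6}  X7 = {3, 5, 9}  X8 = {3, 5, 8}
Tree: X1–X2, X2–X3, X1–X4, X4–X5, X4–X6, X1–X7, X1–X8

No — vertex 10 appears in no bag.

A tree decomposition must satisfy three properties: every vertex lies in some bag; for every edge, both endpoints lie together in some bag; and for every vertex, the bags containing it form a connected subtree. Here vertex 10 appears in no bag, so the decomposition is invalid.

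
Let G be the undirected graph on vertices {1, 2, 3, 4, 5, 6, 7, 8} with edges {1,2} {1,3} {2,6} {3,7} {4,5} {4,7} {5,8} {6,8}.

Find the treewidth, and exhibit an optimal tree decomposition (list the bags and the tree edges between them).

The largest bag has 3 vertices, giving width 2; this decomposition certifies tw(G) ≤ 2. The edges 2–1–3–7–4–5–8–6–2 form a cycle, so G is not a tree and its treewidth is at least 2. Hence tw(G) = 2 exactly.

Treewidth 2.
One optimal decomposition is:
Bags: B1 = {1, 2, 3}  B2 = {2, 3, 7}  B3 = {2, 4, 7}  B4 = {2, 4, 5}  B5 = {2, 5, 8}  B6 = {2, 6, 8}
Tree: B1–B2, B2–B3, B3–B4, B4–B5, B5–B6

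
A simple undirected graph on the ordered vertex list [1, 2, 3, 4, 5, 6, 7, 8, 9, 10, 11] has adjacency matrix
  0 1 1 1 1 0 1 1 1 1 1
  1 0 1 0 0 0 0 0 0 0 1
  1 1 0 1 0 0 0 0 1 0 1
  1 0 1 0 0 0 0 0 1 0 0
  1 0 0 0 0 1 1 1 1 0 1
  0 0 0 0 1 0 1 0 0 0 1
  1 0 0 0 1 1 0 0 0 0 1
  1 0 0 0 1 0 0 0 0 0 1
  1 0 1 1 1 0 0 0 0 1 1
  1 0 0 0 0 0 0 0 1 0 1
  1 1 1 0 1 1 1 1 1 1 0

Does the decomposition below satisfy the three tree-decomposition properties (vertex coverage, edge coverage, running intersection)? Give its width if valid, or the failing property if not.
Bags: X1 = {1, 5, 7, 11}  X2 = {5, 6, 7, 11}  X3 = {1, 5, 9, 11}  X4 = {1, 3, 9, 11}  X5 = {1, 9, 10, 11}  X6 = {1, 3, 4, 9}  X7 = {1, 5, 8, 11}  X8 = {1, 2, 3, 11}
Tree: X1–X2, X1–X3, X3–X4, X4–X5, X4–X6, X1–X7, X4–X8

Yes; width 3.

Vertex coverage: the bags together contain {1, 2, 3, 4, 5, 6, 7, 8, 9, 10, 11}, the full vertex set. Edge coverage: each edge of G has both endpoints in at least one bag. Running intersection: for every vertex, the bags containing it form a connected subtree. All three properties hold, so this is a valid tree decomposition of width max|bag| − 1 = 3, and hence tw(G) ≤ 3.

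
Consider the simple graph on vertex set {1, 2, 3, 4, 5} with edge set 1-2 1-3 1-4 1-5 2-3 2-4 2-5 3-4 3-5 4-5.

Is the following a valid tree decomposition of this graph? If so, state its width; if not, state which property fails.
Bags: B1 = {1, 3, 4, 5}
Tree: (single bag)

No — vertex 2 appears in no bag.

A tree decomposition must satisfy three properties: every vertex lies in some bag; for every edge, both endpoints lie together in some bag; and for every vertex, the bags containing it form a connected subtree. Here vertex 2 appears in no bag, so the decomposition is invalid.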